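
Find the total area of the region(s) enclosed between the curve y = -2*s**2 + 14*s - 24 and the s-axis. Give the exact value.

1/3

The curve meets the s-axis where -2*s**2 + 14*s - 24 = 0, i.e. -2*(s - 4)*(s - 3) = 0, at s = 3, 4.
On [3, 4] the curve lies above the axis; ∫[3,4] (-2*s**2 + 14*s - 24) ds = 1/3, giving area 1/3.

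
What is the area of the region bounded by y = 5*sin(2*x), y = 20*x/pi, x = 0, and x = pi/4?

On [0, pi/4], (5*sin(2*x)) - (20*x/pi) = -20*x/pi + 5*sin(2*x) is ≥ 0 throughout, so the area is a single integral of |-20*x/pi + 5*sin(2*x)|.
∫[0,pi/4] (-20*x/pi + 5*sin(2*x)) dx = 5/2 - 5*pi/8.

5/2 - 5*pi/8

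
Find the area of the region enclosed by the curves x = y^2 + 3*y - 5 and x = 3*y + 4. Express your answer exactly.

Both boundary curves give x as a function of y, so integrate with respect to y. Setting them equal: y^2 - 9 = 0, i.e. (y - 3)*(y + 3) = 0, so they meet at y = -3, 3.
For y in [-3, 3], x = y^2 + 3*y - 5 is on the left; area = ∫[-3,3] (-(y^2 - 9)) dy = 36.

36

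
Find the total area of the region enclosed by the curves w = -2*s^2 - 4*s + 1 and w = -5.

64/3

Set the curves equal: -2*s^2 - 4*s + 1 = -5, so -2*s^2 - 4*s + 6 = 0, which factors as -2*(s - 1)*(s + 3) = 0. The curves meet at s = -3, 1.
On [-3, 1], w = -2*s^2 - 4*s + 1 is on top; that piece has area ∫[-3,1] (-2*s^2 - 4*s + 6) ds = 64/3.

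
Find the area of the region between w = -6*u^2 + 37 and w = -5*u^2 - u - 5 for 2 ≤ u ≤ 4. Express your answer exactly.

214/3

On [2, 4], (-6*u^2 + 37) - (-5*u^2 - u - 5) = -u^2 + u + 42 is ≥ 0 throughout, so the area is a single integral of |-u^2 + u + 42|.
∫[2,4] (-u^2 + u + 42) du = 214/3.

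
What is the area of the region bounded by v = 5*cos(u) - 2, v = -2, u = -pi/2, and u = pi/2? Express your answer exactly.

On [-pi/2, pi/2], (5*cos(u) - 2) - (-2) = 5*cos(u) is ≥ 0 throughout, so the area is a single integral of |5*cos(u)|.
∫[-pi/2,pi/2] (5*cos(u)) du = 10.

10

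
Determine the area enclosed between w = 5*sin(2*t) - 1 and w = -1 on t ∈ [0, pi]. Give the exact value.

The difference (5*sin(2*t) - 1) - (-1) = 5*sin(2*t) changes sign at t = pi/2 inside [0, pi], so split the integral there.
∫[0,pi/2] (5*sin(2*t)) dt = 5.
∫[pi/2,pi] (5*sin(2*t)) dt = -5; the area of that piece is 5.
Total area = 5 + 5 = 10.

10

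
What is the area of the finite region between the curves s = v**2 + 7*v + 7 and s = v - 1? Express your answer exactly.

Both boundary curves give s as a function of v, so integrate with respect to v. Setting them equal: v**2 + 6*v + 8 = 0, i.e. (v + 2)*(v + 4) = 0, so they meet at v = -4, -2.
For v in [-4, -2], s = v**2 + 7*v + 7 is on the left; area = ∫[-4,-2] (-(v**2 + 6*v + 8)) dv = 4/3.

4/3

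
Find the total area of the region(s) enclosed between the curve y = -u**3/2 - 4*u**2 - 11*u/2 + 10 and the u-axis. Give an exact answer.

The curve meets the u-axis where -u**3/2 - 4*u**2 - 11*u/2 + 10 = 0, i.e. -(u - 1)*(u + 4)*(u + 5)/2 = 0, at u = -5, -4, 1.
On [-5, -4] the curve lies below the axis; ∫[-5,-4] (-u**3/2 - 4*u**2 - 11*u/2 + 10) du = -11/24, giving area 11/24.
On [-4, 1] the curve lies above the axis; ∫[-4,1] (-u**3/2 - 4*u**2 - 11*u/2 + 10) du = 875/24, giving area 875/24.
Total area = 11/24 + 875/24 = 443/12.

443/12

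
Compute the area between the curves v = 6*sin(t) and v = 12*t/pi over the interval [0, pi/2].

On [0, pi/2], (6*sin(t)) - (12*t/pi) = -12*t/pi + 6*sin(t) is ≥ 0 throughout, so the area is a single integral of |-12*t/pi + 6*sin(t)|.
∫[0,pi/2] (-12*t/pi + 6*sin(t)) dt = 6 - 3*pi/2.

6 - 3*pi/2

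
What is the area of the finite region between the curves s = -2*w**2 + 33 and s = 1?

Both boundary curves give s as a function of w, so integrate with respect to w. Setting them equal: -2*w**2 + 32 = 0, i.e. -2*(w - 4)*(w + 4) = 0, so they meet at w = -4, 4.
For w in [-4, 4], s = -2*w**2 + 33 is on the right; area = ∫[-4,4] (-2*w**2 + 32) dw = 512/3.

512/3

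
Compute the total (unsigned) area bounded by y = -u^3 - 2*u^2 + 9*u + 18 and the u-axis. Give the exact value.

The curve meets the u-axis where -u^3 - 2*u^2 + 9*u + 18 = 0, i.e. -(u - 3)*(u + 2)*(u + 3) = 0, at u = -3, -2, 3.
On [-3, -2] the curve lies below the axis; ∫[-3,-2] (-u^3 - 2*u^2 + 9*u + 18) du = -11/12, giving area 11/12.
On [-2, 3] the curve lies above the axis; ∫[-2,3] (-u^3 - 2*u^2 + 9*u + 18) du = 875/12, giving area 875/12.
Total area = 11/12 + 875/12 = 443/6.

443/6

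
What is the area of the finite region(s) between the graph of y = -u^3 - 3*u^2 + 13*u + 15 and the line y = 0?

The curve meets the u-axis where -u^3 - 3*u^2 + 13*u + 15 = 0, i.e. -(u - 3)*(u + 1)*(u + 5) = 0, at u = -5, -1, 3.
On [-5, -1] the curve lies below the axis; ∫[-5,-1] (-u^3 - 3*u^2 + 13*u + 15) du = -64, giving area 64.
On [-1, 3] the curve lies above the axis; ∫[-1,3] (-u^3 - 3*u^2 + 13*u + 15) du = 64, giving area 64.
Total area = 64 + 64 = 128.

128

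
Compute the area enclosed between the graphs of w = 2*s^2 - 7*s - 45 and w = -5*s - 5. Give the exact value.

Set the curves equal: 2*s^2 - 7*s - 45 = -5*s - 5, so 2*s^2 - 2*s - 40 = 0, which factors as 2*(s - 5)*(s + 4) = 0. The curves meet at s = -4, 5.
On [-4, 5], w = -5*s - 5 is on top; that piece has area ∫[-4,5] (-(2*s^2 - 2*s - 40)) ds = 243.

243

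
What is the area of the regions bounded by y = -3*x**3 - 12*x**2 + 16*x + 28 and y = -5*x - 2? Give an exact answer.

Set the curves equal: -3*x**3 - 12*x**2 + 16*x + 28 = -5*x - 2, so -3*x**3 - 12*x**2 + 21*x + 30 = 0, which factors as -3*(x - 2)*(x + 1)*(x + 5) = 0. The curves meet at x = -5, -1, 2.
On [-5, -1], y = -5*x - 2 is on top; that piece has area ∫[-5,-1] (-(-3*x**3 - 12*x**2 + 21*x + 30)) dx = 160.
On [-1, 2], y = -3*x**3 - 12*x**2 + 16*x + 28 is on top; that piece has area ∫[-1,2] (-3*x**3 - 12*x**2 + 21*x + 30) dx = 297/4.
Total enclosed area = 160 + 297/4 = 937/4.

937/4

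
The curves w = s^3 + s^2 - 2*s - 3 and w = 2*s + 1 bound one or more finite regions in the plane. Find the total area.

Set the curves equal: s^3 + s^2 - 2*s - 3 = 2*s + 1, so s^3 + s^2 - 4*s - 4 = 0, which factors as (s - 2)*(s + 1)*(s + 2) = 0. The curves meet at s = -2, -1, 2.
On [-2, -1], w = s^3 + s^2 - 2*s - 3 is on top; that piece has area ∫[-2,-1] (s^3 + s^2 - 4*s - 4) ds = 7/12.
On [-1, 2], w = 2*s + 1 is on top; that piece has area ∫[-1,2] (-(s^3 + s^2 - 4*s - 4)) ds = 45/4.
Total enclosed area = 7/12 + 45/4 = 71/6.

71/6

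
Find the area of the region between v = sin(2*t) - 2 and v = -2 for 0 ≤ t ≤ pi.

The difference (sin(2*t) - 2) - (-2) = sin(2*t) changes sign at t = pi/2 inside [0, pi], so split the integral there.
∫[0,pi/2] (sin(2*t)) dt = 1.
∫[pi/2,pi] (sin(2*t)) dt = -1; the area of that piece is 1.
Total area = 1 + 1 = 2.

2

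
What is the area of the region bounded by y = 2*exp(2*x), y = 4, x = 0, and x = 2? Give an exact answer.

The difference (2*exp(2*x)) - (4) = 2*exp(2*x) - 4 changes sign at x = log(2)/2 inside [0, 2], so split the integral there.
∫[0,log(2)/2] (2*exp(2*x) - 4) dx = 1 - log(4); the area of that piece is -1 + log(4).
∫[log(2)/2,2] (2*exp(2*x) - 4) dx = -10 + 2*log(2) + exp(4).
Total area = (-1 + log(4)) + (-10 + 2*log(2) + exp(4)) = -11 + 4*log(2) + exp(4).

-11 + 4*log(2) + exp(4)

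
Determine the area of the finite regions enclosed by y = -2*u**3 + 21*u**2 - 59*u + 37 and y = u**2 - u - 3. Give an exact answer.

71/3

Set the curves equal: -2*u**3 + 21*u**2 - 59*u + 37 = u**2 - u - 3, so -2*u**3 + 20*u**2 - 58*u + 40 = 0, which factors as -2*(u - 5)*(u - 4)*(u - 1) = 0. The curves meet at u = 1, 4, 5.
On [1, 4], y = u**2 - u - 3 is on top; that piece has area ∫[1,4] (-(-2*u**3 + 20*u**2 - 58*u + 40)) du = 45/2.
On [4, 5], y = -2*u**3 + 21*u**2 - 59*u + 37 is on top; that piece has area ∫[4,5] (-2*u**3 + 20*u**2 - 58*u + 40) du = 7/6.
Total enclosed area = 45/2 + 7/6 = 71/3.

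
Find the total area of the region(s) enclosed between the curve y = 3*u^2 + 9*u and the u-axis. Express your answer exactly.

27/2

The curve meets the u-axis where 3*u^2 + 9*u = 0, i.e. 3*u*(u + 3) = 0, at u = -3, 0.
On [-3, 0] the curve lies below the axis; ∫[-3,0] (3*u^2 + 9*u) du = -27/2, giving area 27/2.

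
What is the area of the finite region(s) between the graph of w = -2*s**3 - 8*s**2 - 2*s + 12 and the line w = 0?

The curve meets the s-axis where -2*s**3 - 8*s**2 - 2*s + 12 = 0, i.e. -2*(s - 1)*(s + 2)*(s + 3) = 0, at s = -3, -2, 1.
On [-3, -2] the curve lies below the axis; ∫[-3,-2] (-2*s**3 - 8*s**2 - 2*s + 12) ds = -7/6, giving area 7/6.
On [-2, 1] the curve lies above the axis; ∫[-2,1] (-2*s**3 - 8*s**2 - 2*s + 12) ds = 45/2, giving area 45/2.
Total area = 7/6 + 45/2 = 71/3.

71/3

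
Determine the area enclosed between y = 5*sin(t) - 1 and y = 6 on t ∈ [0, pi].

-10 + 7*pi

On [0, pi], (5*sin(t) - 1) - (6) = 5*sin(t) - 7 is ≤ 0 throughout, so the area is a single integral of |5*sin(t) - 7|.
∫[0,pi] (5*sin(t) - 7) dt = 10 - 7*pi; the area of that piece is -10 + 7*pi.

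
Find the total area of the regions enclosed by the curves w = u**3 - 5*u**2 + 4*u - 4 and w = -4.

71/6

Set the curves equal: u**3 - 5*u**2 + 4*u - 4 = -4, so u**3 - 5*u**2 + 4*u = 0, which factors as u*(u - 4)*(u - 1) = 0. The curves meet at u = 0, 1, 4.
On [0, 1], w = u**3 - 5*u**2 + 4*u - 4 is on top; that piece has area ∫[0,1] (u**3 - 5*u**2 + 4*u) du = 7/12.
On [1, 4], w = -4 is on top; that piece has area ∫[1,4] (-(u**3 - 5*u**2 + 4*u)) du = 45/4.
Total enclosed area = 7/12 + 45/4 = 71/6.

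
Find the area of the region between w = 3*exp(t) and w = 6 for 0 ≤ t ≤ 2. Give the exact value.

-21 + 12*log(2) + 3*exp(2)

The difference (3*exp(t)) - (6) = 3*exp(t) - 6 changes sign at t = log(2) inside [0, 2], so split the integral there.
∫[0,log(2)] (3*exp(t) - 6) dt = 3 - log(64); the area of that piece is -3 + log(64).
∫[log(2),2] (3*exp(t) - 6) dt = -18 + 6*log(2) + 3*exp(2).
Total area = (-3 + log(64)) + (-18 + 6*log(2) + 3*exp(2)) = -21 + 12*log(2) + 3*exp(2).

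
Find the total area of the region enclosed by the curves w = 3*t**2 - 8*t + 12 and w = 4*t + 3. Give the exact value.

4

Set the curves equal: 3*t**2 - 8*t + 12 = 4*t + 3, so 3*t**2 - 12*t + 9 = 0, which factors as 3*(t - 3)*(t - 1) = 0. The curves meet at t = 1, 3.
On [1, 3], w = 4*t + 3 is on top; that piece has area ∫[1,3] (-(3*t**2 - 12*t + 9)) dt = 4.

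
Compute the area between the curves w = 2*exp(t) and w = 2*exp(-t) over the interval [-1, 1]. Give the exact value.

The difference (2*exp(t)) - (2*exp(-t)) = 2*exp(t) - 2*exp(-t) changes sign at t = 0 inside [-1, 1], so split the integral there.
∫[-1,0] (2*exp(t) - 2*exp(-t)) dt = -2*exp(1) - 2*exp(-1) + 4; the area of that piece is -4 + 2*exp(-1) + 2*exp(1).
∫[0,1] (2*exp(t) - 2*exp(-t)) dt = -4 + 2*exp(-1) + 2*exp(1).
Total area = (-4 + 2*exp(-1) + 2*exp(1)) + (-4 + 2*exp(-1) + 2*exp(1)) = -8 + 4*exp(-1) + 4*exp(1).

-8 + 4*exp(-1) + 4*exp(1)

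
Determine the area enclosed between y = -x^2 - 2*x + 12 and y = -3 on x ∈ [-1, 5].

The difference (-x^2 - 2*x + 12) - (-3) = -x^2 - 2*x + 15 changes sign at x = 3 inside [-1, 5], so split the integral there.
∫[-1,3] (-x^2 - 2*x + 15) dx = 128/3.
∫[3,5] (-x^2 - 2*x + 15) dx = -56/3; the area of that piece is 56/3.
Total area = 128/3 + 56/3 = 184/3.

184/3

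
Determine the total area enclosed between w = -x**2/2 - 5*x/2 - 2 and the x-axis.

The curve meets the x-axis where -x**2/2 - 5*x/2 - 2 = 0, i.e. -(x + 1)*(x + 4)/2 = 0, at x = -4, -1.
On [-4, -1] the curve lies above the axis; ∫[-4,-1] (-x**2/2 - 5*x/2 - 2) dx = 9/4, giving area 9/4.

9/4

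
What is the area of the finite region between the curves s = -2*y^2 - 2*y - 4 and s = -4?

Both boundary curves give s as a function of y, so integrate with respect to y. Setting them equal: -2*y^2 - 2*y = 0, i.e. -2*y*(y + 1) = 0, so they meet at y = -1, 0.
For y in [-1, 0], s = -2*y^2 - 2*y - 4 is on the right; area = ∫[-1,0] (-2*y^2 - 2*y) dy = 1/3.

1/3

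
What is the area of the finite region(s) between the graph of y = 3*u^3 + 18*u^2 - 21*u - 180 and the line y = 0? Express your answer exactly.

The curve meets the u-axis where 3*u^3 + 18*u^2 - 21*u - 180 = 0, i.e. 3*(u - 3)*(u + 4)*(u + 5) = 0, at u = -5, -4, 3.
On [-5, -4] the curve lies above the axis; ∫[-5,-4] (3*u^3 + 18*u^2 - 21*u - 180) du = 15/4, giving area 15/4.
On [-4, 3] the curve lies below the axis; ∫[-4,3] (3*u^3 + 18*u^2 - 21*u - 180) du = -3087/4, giving area 3087/4.
Total area = 15/4 + 3087/4 = 1551/2.

1551/2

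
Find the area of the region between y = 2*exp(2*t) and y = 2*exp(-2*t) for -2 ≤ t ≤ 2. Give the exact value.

-4 + 2*exp(-4) + 2*exp(4)

The difference (2*exp(2*t)) - (2*exp(-2*t)) = 2*exp(2*t) - 2*exp(-2*t) changes sign at t = 0 inside [-2, 2], so split the integral there.
∫[-2,0] (2*exp(2*t) - 2*exp(-2*t)) dt = -exp(4) - exp(-4) + 2; the area of that piece is -2 + exp(-4) + exp(4).
∫[0,2] (2*exp(2*t) - 2*exp(-2*t)) dt = -2 + exp(-4) + exp(4).
Total area = (-2 + exp(-4) + exp(4)) + (-2 + exp(-4) + exp(4)) = -4 + 2*exp(-4) + 2*exp(4).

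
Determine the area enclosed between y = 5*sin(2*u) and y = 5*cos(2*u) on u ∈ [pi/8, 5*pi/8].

On [pi/8, 5*pi/8], (5*sin(2*u)) - (5*cos(2*u)) = 5*sin(2*u) - 5*cos(2*u) is ≥ 0 throughout, so the area is a single integral of |5*sin(2*u) - 5*cos(2*u)|.
∫[pi/8,5*pi/8] (5*sin(2*u) - 5*cos(2*u)) du = 5*sqrt(2).

5*sqrt(2)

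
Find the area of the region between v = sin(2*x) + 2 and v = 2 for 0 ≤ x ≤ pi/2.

1

On [0, pi/2], (sin(2*x) + 2) - (2) = sin(2*x) is ≥ 0 throughout, so the area is a single integral of |sin(2*x)|.
∫[0,pi/2] (sin(2*x)) dx = 1.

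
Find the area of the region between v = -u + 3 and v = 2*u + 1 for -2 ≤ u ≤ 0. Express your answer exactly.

On [-2, 0], (-u + 3) - (2*u + 1) = -3*u + 2 is ≥ 0 throughout, so the area is a single integral of |-3*u + 2|.
∫[-2,0] (-3*u + 2) du = 10.

10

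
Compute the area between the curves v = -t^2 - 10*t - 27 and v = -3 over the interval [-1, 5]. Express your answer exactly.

306

On [-1, 5], (-t^2 - 10*t - 27) - (-3) = -t^2 - 10*t - 24 is ≤ 0 throughout, so the area is a single integral of |-t^2 - 10*t - 24|.
∫[-1,5] (-t^2 - 10*t - 24) dt = -306; the area of that piece is 306.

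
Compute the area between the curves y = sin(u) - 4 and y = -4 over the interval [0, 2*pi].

4

The difference (sin(u) - 4) - (-4) = sin(u) changes sign at u = pi inside [0, 2*pi], so split the integral there.
∫[0,pi] (sin(u)) du = 2.
∫[pi,2*pi] (sin(u)) du = -2; the area of that piece is 2.
Total area = 2 + 2 = 4.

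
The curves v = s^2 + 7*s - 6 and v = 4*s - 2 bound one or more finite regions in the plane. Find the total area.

Set the curves equal: s^2 + 7*s - 6 = 4*s - 2, so s^2 + 3*s - 4 = 0, which factors as (s - 1)*(s + 4) = 0. The curves meet at s = -4, 1.
On [-4, 1], v = 4*s - 2 is on top; that piece has area ∫[-4,1] (-(s^2 + 3*s - 4)) ds = 125/6.

125/6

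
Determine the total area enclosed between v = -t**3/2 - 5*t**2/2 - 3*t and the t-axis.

37/24

The curve meets the t-axis where -t**3/2 - 5*t**2/2 - 3*t = 0, i.e. -t*(t + 2)*(t + 3)/2 = 0, at t = -3, -2, 0.
On [-3, -2] the curve lies below the axis; ∫[-3,-2] (-t**3/2 - 5*t**2/2 - 3*t) dt = -5/24, giving area 5/24.
On [-2, 0] the curve lies above the axis; ∫[-2,0] (-t**3/2 - 5*t**2/2 - 3*t) dt = 4/3, giving area 4/3.
Total area = 5/24 + 4/3 = 37/24.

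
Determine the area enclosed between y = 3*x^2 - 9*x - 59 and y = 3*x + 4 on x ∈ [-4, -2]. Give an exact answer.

30

The difference (3*x^2 - 9*x - 59) - (3*x + 4) = 3*x^2 - 12*x - 63 changes sign at x = -3 inside [-4, -2], so split the integral there.
∫[-4,-3] (3*x^2 - 12*x - 63) dx = 16.
∫[-3,-2] (3*x^2 - 12*x - 63) dx = -14; the area of that piece is 14.
Total area = 16 + 14 = 30.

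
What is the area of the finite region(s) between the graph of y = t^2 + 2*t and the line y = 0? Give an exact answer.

4/3

The curve meets the t-axis where t^2 + 2*t = 0, i.e. t*(t + 2) = 0, at t = -2, 0.
On [-2, 0] the curve lies below the axis; ∫[-2,0] (t^2 + 2*t) dt = -4/3, giving area 4/3.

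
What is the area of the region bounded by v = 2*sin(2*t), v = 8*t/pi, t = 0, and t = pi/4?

On [0, pi/4], (2*sin(2*t)) - (8*t/pi) = -8*t/pi + 2*sin(2*t) is ≥ 0 throughout, so the area is a single integral of |-8*t/pi + 2*sin(2*t)|.
∫[0,pi/4] (-8*t/pi + 2*sin(2*t)) dt = 1 - pi/4.

1 - pi/4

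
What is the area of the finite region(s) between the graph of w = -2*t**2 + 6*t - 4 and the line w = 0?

1/3

The curve meets the t-axis where -2*t**2 + 6*t - 4 = 0, i.e. -2*(t - 2)*(t - 1) = 0, at t = 1, 2.
On [1, 2] the curve lies above the axis; ∫[1,2] (-2*t**2 + 6*t - 4) dt = 1/3, giving area 1/3.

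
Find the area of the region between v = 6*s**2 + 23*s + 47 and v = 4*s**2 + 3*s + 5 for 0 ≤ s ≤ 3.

On [0, 3], (6*s**2 + 23*s + 47) - (4*s**2 + 3*s + 5) = 2*s**2 + 20*s + 42 is ≥ 0 throughout, so the area is a single integral of |2*s**2 + 20*s + 42|.
∫[0,3] (2*s**2 + 20*s + 42) ds = 234.

234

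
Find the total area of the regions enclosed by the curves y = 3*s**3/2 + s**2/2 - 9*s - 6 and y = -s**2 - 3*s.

71/4

Set the curves equal: 3*s**3/2 + s**2/2 - 9*s - 6 = -s**2 - 3*s, so 3*s**3/2 + 3*s**2/2 - 6*s - 6 = 0, which factors as 3*(s - 2)*(s + 1)*(s + 2)/2 = 0. The curves meet at s = -2, -1, 2.
On [-2, -1], y = 3*s**3/2 + s**2/2 - 9*s - 6 is on top; that piece has area ∫[-2,-1] (3*s**3/2 + 3*s**2/2 - 6*s - 6) ds = 7/8.
On [-1, 2], y = -s**2 - 3*s is on top; that piece has area ∫[-1,2] (-(3*s**3/2 + 3*s**2/2 - 6*s - 6)) ds = 135/8.
Total enclosed area = 7/8 + 135/8 = 71/4.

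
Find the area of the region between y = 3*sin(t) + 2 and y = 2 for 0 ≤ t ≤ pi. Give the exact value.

6

On [0, pi], (3*sin(t) + 2) - (2) = 3*sin(t) is ≥ 0 throughout, so the area is a single integral of |3*sin(t)|.
∫[0,pi] (3*sin(t)) dt = 6.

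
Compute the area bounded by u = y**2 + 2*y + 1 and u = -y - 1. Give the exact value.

Both boundary curves give u as a function of y, so integrate with respect to y. Setting them equal: y**2 + 3*y + 2 = 0, i.e. (y + 1)*(y + 2) = 0, so they meet at y = -2, -1.
For y in [-2, -1], u = y**2 + 2*y + 1 is on the left; area = ∫[-2,-1] (-(y**2 + 3*y + 2)) dy = 1/6.

1/6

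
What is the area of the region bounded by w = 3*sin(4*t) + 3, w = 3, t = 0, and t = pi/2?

3

The difference (3*sin(4*t) + 3) - (3) = 3*sin(4*t) changes sign at t = pi/4 inside [0, pi/2], so split the integral there.
∫[0,pi/4] (3*sin(4*t)) dt = 3/2.
∫[pi/4,pi/2] (3*sin(4*t)) dt = -3/2; the area of that piece is 3/2.
Total area = 3/2 + 3/2 = 3.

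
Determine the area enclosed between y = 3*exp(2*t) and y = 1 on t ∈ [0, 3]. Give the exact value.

-9/2 + 3*exp(6)/2

On [0, 3], (3*exp(2*t)) - (1) = 3*exp(2*t) - 1 is ≥ 0 throughout, so the area is a single integral of |3*exp(2*t) - 1|.
∫[0,3] (3*exp(2*t) - 1) dt = -9/2 + 3*exp(6)/2.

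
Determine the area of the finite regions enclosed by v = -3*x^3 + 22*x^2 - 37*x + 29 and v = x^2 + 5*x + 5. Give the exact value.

Set the curves equal: -3*x^3 + 22*x^2 - 37*x + 29 = x^2 + 5*x + 5, so -3*x^3 + 21*x^2 - 42*x + 24 = 0, which factors as -3*(x - 4)*(x - 2)*(x - 1) = 0. The curves meet at x = 1, 2, 4.
On [1, 2], v = x^2 + 5*x + 5 is on top; that piece has area ∫[1,2] (-(-3*x^3 + 21*x^2 - 42*x + 24)) dx = 5/4.
On [2, 4], v = -3*x^3 + 22*x^2 - 37*x + 29 is on top; that piece has area ∫[2,4] (-3*x^3 + 21*x^2 - 42*x + 24) dx = 8.
Total enclosed area = 5/4 + 8 = 37/4.

37/4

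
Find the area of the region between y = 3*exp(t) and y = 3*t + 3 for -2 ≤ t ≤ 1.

On [-2, 1], (3*exp(t)) - (3*t + 3) = -3*t + 3*exp(t) - 3 is ≥ 0 throughout, so the area is a single integral of |-3*t + 3*exp(t) - 3|.
∫[-2,1] (-3*t + 3*exp(t) - 3) dt = -9/2 - 3*exp(-2) + 3*exp(1).

-9/2 - 3*exp(-2) + 3*exp(1)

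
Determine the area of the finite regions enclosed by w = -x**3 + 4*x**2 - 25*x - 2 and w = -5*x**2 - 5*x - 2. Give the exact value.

131/4

Set the curves equal: -x**3 + 4*x**2 - 25*x - 2 = -5*x**2 - 5*x - 2, so -x**3 + 9*x**2 - 20*x = 0, which factors as -x*(x - 5)*(x - 4) = 0. The curves meet at x = 0, 4, 5.
On [0, 4], w = -5*x**2 - 5*x - 2 is on top; that piece has area ∫[0,4] (-(-x**3 + 9*x**2 - 20*x)) dx = 32.
On [4, 5], w = -x**3 + 4*x**2 - 25*x - 2 is on top; that piece has area ∫[4,5] (-x**3 + 9*x**2 - 20*x) dx = 3/4.
Total enclosed area = 32 + 3/4 = 131/4.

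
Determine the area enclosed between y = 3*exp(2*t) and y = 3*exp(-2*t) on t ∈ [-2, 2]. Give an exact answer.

-6 + 3*exp(-4) + 3*exp(4)

The difference (3*exp(2*t)) - (3*exp(-2*t)) = 3*exp(2*t) - 3*exp(-2*t) changes sign at t = 0 inside [-2, 2], so split the integral there.
∫[-2,0] (3*exp(2*t) - 3*exp(-2*t)) dt = -3*exp(4)/2 - 3*exp(-4)/2 + 3; the area of that piece is -3 + 3*exp(-4)/2 + 3*exp(4)/2.
∫[0,2] (3*exp(2*t) - 3*exp(-2*t)) dt = -3 + 3*exp(-4)/2 + 3*exp(4)/2.
Total area = (-3 + 3*exp(-4)/2 + 3*exp(4)/2) + (-3 + 3*exp(-4)/2 + 3*exp(4)/2) = -6 + 3*exp(-4) + 3*exp(4).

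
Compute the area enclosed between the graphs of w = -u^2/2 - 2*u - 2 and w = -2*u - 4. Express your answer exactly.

Set the curves equal: -u^2/2 - 2*u - 2 = -2*u - 4, so -u^2/2 + 2 = 0, which factors as -(u - 2)*(u + 2)/2 = 0. The curves meet at u = -2, 2.
On [-2, 2], w = -u^2/2 - 2*u - 2 is on top; that piece has area ∫[-2,2] (-u^2/2 + 2) du = 16/3.

16/3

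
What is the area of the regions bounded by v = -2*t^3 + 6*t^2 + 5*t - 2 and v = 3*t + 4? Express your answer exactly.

16

Set the curves equal: -2*t^3 + 6*t^2 + 5*t - 2 = 3*t + 4, so -2*t^3 + 6*t^2 + 2*t - 6 = 0, which factors as -2*(t - 3)*(t - 1)*(t + 1) = 0. The curves meet at t = -1, 1, 3.
On [-1, 1], v = 3*t + 4 is on top; that piece has area ∫[-1,1] (-(-2*t^3 + 6*t^2 + 2*t - 6)) dt = 8.
On [1, 3], v = -2*t^3 + 6*t^2 + 5*t - 2 is on top; that piece has area ∫[1,3] (-2*t^3 + 6*t^2 + 2*t - 6) dt = 8.
Total enclosed area = 8 + 8 = 16.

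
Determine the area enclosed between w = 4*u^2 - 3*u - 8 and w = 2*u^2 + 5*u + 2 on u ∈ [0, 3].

On [0, 3], (4*u^2 - 3*u - 8) - (2*u^2 + 5*u + 2) = 2*u^2 - 8*u - 10 is ≤ 0 throughout, so the area is a single integral of |2*u^2 - 8*u - 10|.
∫[0,3] (2*u^2 - 8*u - 10) du = -48; the area of that piece is 48.

48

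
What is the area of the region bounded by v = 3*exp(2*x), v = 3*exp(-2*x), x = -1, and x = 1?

The difference (3*exp(2*x)) - (3*exp(-2*x)) = 3*exp(2*x) - 3*exp(-2*x) changes sign at x = 0 inside [-1, 1], so split the integral there.
∫[-1,0] (3*exp(2*x) - 3*exp(-2*x)) dx = -3*exp(2)/2 - 3*exp(-2)/2 + 3; the area of that piece is -3 + 3*exp(-2)/2 + 3*exp(2)/2.
∫[0,1] (3*exp(2*x) - 3*exp(-2*x)) dx = -3 + 3*exp(-2)/2 + 3*exp(2)/2.
Total area = (-3 + 3*exp(-2)/2 + 3*exp(2)/2) + (-3 + 3*exp(-2)/2 + 3*exp(2)/2) = -6 + 3*exp(-2) + 3*exp(2).

-6 + 3*exp(-2) + 3*exp(2)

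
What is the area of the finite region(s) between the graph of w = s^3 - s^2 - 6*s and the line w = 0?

253/12

The curve meets the s-axis where s^3 - s^2 - 6*s = 0, i.e. s*(s - 3)*(s + 2) = 0, at s = -2, 0, 3.
On [-2, 0] the curve lies above the axis; ∫[-2,0] (s^3 - s^2 - 6*s) ds = 16/3, giving area 16/3.
On [0, 3] the curve lies below the axis; ∫[0,3] (s^3 - s^2 - 6*s) ds = -63/4, giving area 63/4.
Total area = 16/3 + 63/4 = 253/12.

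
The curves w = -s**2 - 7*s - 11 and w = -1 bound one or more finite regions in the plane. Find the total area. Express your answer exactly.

Set the curves equal: -s**2 - 7*s - 11 = -1, so -s**2 - 7*s - 10 = 0, which factors as -(s + 2)*(s + 5) = 0. The curves meet at s = -5, -2.
On [-5, -2], w = -s**2 - 7*s - 11 is on top; that piece has area ∫[-5,-2] (-s**2 - 7*s - 10) ds = 9/2.

9/2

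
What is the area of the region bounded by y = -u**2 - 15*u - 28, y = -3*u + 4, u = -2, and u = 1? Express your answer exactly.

On [-2, 1], (-u**2 - 15*u - 28) - (-3*u + 4) = -u**2 - 12*u - 32 is ≤ 0 throughout, so the area is a single integral of |-u**2 - 12*u - 32|.
∫[-2,1] (-u**2 - 12*u - 32) du = -81; the area of that piece is 81.

81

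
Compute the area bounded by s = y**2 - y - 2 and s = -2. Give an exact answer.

1/6

Both boundary curves give s as a function of y, so integrate with respect to y. Setting them equal: y**2 - y = 0, i.e. y*(y - 1) = 0, so they meet at y = 0, 1.
For y in [0, 1], s = y**2 - y - 2 is on the left; area = ∫[0,1] (-(y**2 - y)) dy = 1/6.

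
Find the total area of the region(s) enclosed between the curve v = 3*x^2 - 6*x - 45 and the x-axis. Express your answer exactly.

The curve meets the x-axis where 3*x^2 - 6*x - 45 = 0, i.e. 3*(x - 5)*(x + 3) = 0, at x = -3, 5.
On [-3, 5] the curve lies below the axis; ∫[-3,5] (3*x^2 - 6*x - 45) dx = -256, giving area 256.

256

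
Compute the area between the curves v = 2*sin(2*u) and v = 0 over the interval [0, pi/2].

On [0, pi/2], (2*sin(2*u)) - (0) = 2*sin(2*u) is ≥ 0 throughout, so the area is a single integral of |2*sin(2*u)|.
∫[0,pi/2] (2*sin(2*u)) du = 2.

2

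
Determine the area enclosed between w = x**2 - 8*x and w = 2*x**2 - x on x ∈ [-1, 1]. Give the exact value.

7

The difference (x**2 - 8*x) - (2*x**2 - x) = -x**2 - 7*x changes sign at x = 0 inside [-1, 1], so split the integral there.
∫[-1,0] (-x**2 - 7*x) dx = 19/6.
∫[0,1] (-x**2 - 7*x) dx = -23/6; the area of that piece is 23/6.
Total area = 19/6 + 23/6 = 7.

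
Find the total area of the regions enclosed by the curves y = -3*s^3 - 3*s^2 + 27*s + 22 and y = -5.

148

Set the curves equal: -3*s^3 - 3*s^2 + 27*s + 22 = -5, so -3*s^3 - 3*s^2 + 27*s + 27 = 0, which factors as -3*(s - 3)*(s + 1)*(s + 3) = 0. The curves meet at s = -3, -1, 3.
On [-3, -1], y = -5 is on top; that piece has area ∫[-3,-1] (-(-3*s^3 - 3*s^2 + 27*s + 27)) ds = 20.
On [-1, 3], y = -3*s^3 - 3*s^2 + 27*s + 22 is on top; that piece has area ∫[-1,3] (-3*s^3 - 3*s^2 + 27*s + 27) ds = 128.
Total enclosed area = 20 + 128 = 148.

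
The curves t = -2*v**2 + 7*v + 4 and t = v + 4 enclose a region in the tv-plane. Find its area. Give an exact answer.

Both boundary curves give t as a function of v, so integrate with respect to v. Setting them equal: -2*v**2 + 6*v = 0, i.e. -2*v*(v - 3) = 0, so they meet at v = 0, 3.
For v in [0, 3], t = -2*v**2 + 7*v + 4 is on the right; area = ∫[0,3] (-2*v**2 + 6*v) dv = 9.

9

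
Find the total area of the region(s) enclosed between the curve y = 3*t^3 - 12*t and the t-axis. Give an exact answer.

24

The curve meets the t-axis where 3*t^3 - 12*t = 0, i.e. 3*t*(t - 2)*(t + 2) = 0, at t = -2, 0, 2.
On [-2, 0] the curve lies above the axis; ∫[-2,0] (3*t^3 - 12*t) dt = 12, giving area 12.
On [0, 2] the curve lies below the axis; ∫[0,2] (3*t^3 - 12*t) dt = -12, giving area 12.
Total area = 12 + 12 = 24.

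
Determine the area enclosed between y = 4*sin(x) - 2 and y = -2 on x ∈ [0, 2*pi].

16

The difference (4*sin(x) - 2) - (-2) = 4*sin(x) changes sign at x = pi inside [0, 2*pi], so split the integral there.
∫[0,pi] (4*sin(x)) dx = 8.
∫[pi,2*pi] (4*sin(x)) dx = -8; the area of that piece is 8.
Total area = 8 + 8 = 16.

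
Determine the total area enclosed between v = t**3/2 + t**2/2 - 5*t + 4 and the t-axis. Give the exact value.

443/12

The curve meets the t-axis where t**3/2 + t**2/2 - 5*t + 4 = 0, i.e. (t - 2)*(t - 1)*(t + 4)/2 = 0, at t = -4, 1, 2.
On [-4, 1] the curve lies above the axis; ∫[-4,1] (t**3/2 + t**2/2 - 5*t + 4) dt = 875/24, giving area 875/24.
On [1, 2] the curve lies below the axis; ∫[1,2] (t**3/2 + t**2/2 - 5*t + 4) dt = -11/24, giving area 11/24.
Total area = 875/24 + 11/24 = 443/12.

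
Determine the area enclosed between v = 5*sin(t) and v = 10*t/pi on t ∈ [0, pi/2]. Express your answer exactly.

On [0, pi/2], (5*sin(t)) - (10*t/pi) = -10*t/pi + 5*sin(t) is ≥ 0 throughout, so the area is a single integral of |-10*t/pi + 5*sin(t)|.
∫[0,pi/2] (-10*t/pi + 5*sin(t)) dt = 5 - 5*pi/4.

5 - 5*pi/4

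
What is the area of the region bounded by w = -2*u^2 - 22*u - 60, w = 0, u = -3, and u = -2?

53/3

On [-3, -2], (-2*u^2 - 22*u - 60) - (0) = -2*u^2 - 22*u - 60 is ≤ 0 throughout, so the area is a single integral of |-2*u^2 - 22*u - 60|.
∫[-3,-2] (-2*u^2 - 22*u - 60) du = -53/3; the area of that piece is 53/3.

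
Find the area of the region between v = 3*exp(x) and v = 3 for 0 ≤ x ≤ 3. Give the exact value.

-12 + 3*exp(3)

On [0, 3], (3*exp(x)) - (3) = 3*exp(x) - 3 is ≥ 0 throughout, so the area is a single integral of |3*exp(x) - 3|.
∫[0,3] (3*exp(x) - 3) dx = -12 + 3*exp(3).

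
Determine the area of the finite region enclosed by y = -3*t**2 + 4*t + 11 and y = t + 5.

Set the curves equal: -3*t**2 + 4*t + 11 = t + 5, so -3*t**2 + 3*t + 6 = 0, which factors as -3*(t - 2)*(t + 1) = 0. The curves meet at t = -1, 2.
On [-1, 2], y = -3*t**2 + 4*t + 11 is on top; that piece has area ∫[-1,2] (-3*t**2 + 3*t + 6) dt = 27/2.

27/2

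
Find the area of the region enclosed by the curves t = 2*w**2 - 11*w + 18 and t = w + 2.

Both boundary curves give t as a function of w, so integrate with respect to w. Setting them equal: 2*w**2 - 12*w + 16 = 0, i.e. 2*(w - 4)*(w - 2) = 0, so they meet at w = 2, 4.
For w in [2, 4], t = 2*w**2 - 11*w + 18 is on the left; area = ∫[2,4] (-(2*w**2 - 12*w + 16)) dw = 8/3.

8/3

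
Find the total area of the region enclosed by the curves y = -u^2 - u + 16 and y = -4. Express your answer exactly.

Set the curves equal: -u^2 - u + 16 = -4, so -u^2 - u + 20 = 0, which factors as -(u - 4)*(u + 5) = 0. The curves meet at u = -5, 4.
On [-5, 4], y = -u^2 - u + 16 is on top; that piece has area ∫[-5,4] (-u^2 - u + 20) du = 243/2.

243/2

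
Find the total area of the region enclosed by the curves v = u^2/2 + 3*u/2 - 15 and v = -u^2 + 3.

Set the curves equal: u^2/2 + 3*u/2 - 15 = -u^2 + 3, so 3*u^2/2 + 3*u/2 - 18 = 0, which factors as 3*(u - 3)*(u + 4)/2 = 0. The curves meet at u = -4, 3.
On [-4, 3], v = -u^2 + 3 is on top; that piece has area ∫[-4,3] (-(3*u^2/2 + 3*u/2 - 18)) du = 343/4.

343/4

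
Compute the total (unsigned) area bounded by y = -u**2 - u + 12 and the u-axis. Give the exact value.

343/6

The curve meets the u-axis where -u**2 - u + 12 = 0, i.e. -(u - 3)*(u + 4) = 0, at u = -4, 3.
On [-4, 3] the curve lies above the axis; ∫[-4,3] (-u**2 - u + 12) du = 343/6, giving area 343/6.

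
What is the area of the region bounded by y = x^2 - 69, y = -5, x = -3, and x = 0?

On [-3, 0], (x^2 - 69) - (-5) = x^2 - 64 is ≤ 0 throughout, so the area is a single integral of |x^2 - 64|.
∫[-3,0] (x^2 - 64) dx = -183; the area of that piece is 183.

183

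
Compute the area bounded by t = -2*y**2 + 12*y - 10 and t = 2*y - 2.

Both boundary curves give t as a function of y, so integrate with respect to y. Setting them equal: -2*y**2 + 10*y - 8 = 0, i.e. -2*(y - 4)*(y - 1) = 0, so they meet at y = 1, 4.
For y in [1, 4], t = -2*y**2 + 12*y - 10 is on the right; area = ∫[1,4] (-2*y**2 + 10*y - 8) dy = 9.

9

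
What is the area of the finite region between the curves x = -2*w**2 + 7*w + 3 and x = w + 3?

Both boundary curves give x as a function of w, so integrate with respect to w. Setting them equal: -2*w**2 + 6*w = 0, i.e. -2*w*(w - 3) = 0, so they meet at w = 0, 3.
For w in [0, 3], x = -2*w**2 + 7*w + 3 is on the right; area = ∫[0,3] (-2*w**2 + 6*w) dw = 9.

9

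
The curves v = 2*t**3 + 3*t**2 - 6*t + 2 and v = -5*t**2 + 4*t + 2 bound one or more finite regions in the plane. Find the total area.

443/3

Set the curves equal: 2*t**3 + 3*t**2 - 6*t + 2 = -5*t**2 + 4*t + 2, so 2*t**3 + 8*t**2 - 10*t = 0, which factors as 2*t*(t - 1)*(t + 5) = 0. The curves meet at t = -5, 0, 1.
On [-5, 0], v = 2*t**3 + 3*t**2 - 6*t + 2 is on top; that piece has area ∫[-5,0] (2*t**3 + 8*t**2 - 10*t) dt = 875/6.
On [0, 1], v = -5*t**2 + 4*t + 2 is on top; that piece has area ∫[0,1] (-(2*t**3 + 8*t**2 - 10*t)) dt = 11/6.
Total enclosed area = 875/6 + 11/6 = 443/3.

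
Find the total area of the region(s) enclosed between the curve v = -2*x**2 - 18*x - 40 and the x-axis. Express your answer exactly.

1/3

The curve meets the x-axis where -2*x**2 - 18*x - 40 = 0, i.e. -2*(x + 4)*(x + 5) = 0, at x = -5, -4.
On [-5, -4] the curve lies above the axis; ∫[-5,-4] (-2*x**2 - 18*x - 40) dx = 1/3, giving area 1/3.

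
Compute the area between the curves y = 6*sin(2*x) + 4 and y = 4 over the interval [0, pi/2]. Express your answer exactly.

On [0, pi/2], (6*sin(2*x) + 4) - (4) = 6*sin(2*x) is ≥ 0 throughout, so the area is a single integral of |6*sin(2*x)|.
∫[0,pi/2] (6*sin(2*x)) dx = 6.

6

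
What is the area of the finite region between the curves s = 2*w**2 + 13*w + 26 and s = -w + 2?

1/3

Both boundary curves give s as a function of w, so integrate with respect to w. Setting them equal: 2*w**2 + 14*w + 24 = 0, i.e. 2*(w + 3)*(w + 4) = 0, so they meet at w = -4, -3.
For w in [-4, -3], s = 2*w**2 + 13*w + 26 is on the left; area = ∫[-4,-3] (-(2*w**2 + 14*w + 24)) dw = 1/3.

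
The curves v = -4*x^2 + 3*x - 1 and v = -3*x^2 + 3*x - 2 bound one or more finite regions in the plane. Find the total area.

Set the curves equal: -4*x^2 + 3*x - 1 = -3*x^2 + 3*x - 2, so -x^2 + 1 = 0, which factors as -(x - 1)*(x + 1) = 0. The curves meet at x = -1, 1.
On [-1, 1], v = -4*x^2 + 3*x - 1 is on top; that piece has area ∫[-1,1] (-x^2 + 1) dx = 4/3.

4/3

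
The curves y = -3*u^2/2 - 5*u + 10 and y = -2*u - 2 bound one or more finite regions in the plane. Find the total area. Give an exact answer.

54

Set the curves equal: -3*u^2/2 - 5*u + 10 = -2*u - 2, so -3*u^2/2 - 3*u + 12 = 0, which factors as -3*(u - 2)*(u + 4)/2 = 0. The curves meet at u = -4, 2.
On [-4, 2], y = -3*u^2/2 - 5*u + 10 is on top; that piece has area ∫[-4,2] (-3*u^2/2 - 3*u + 12) du = 54.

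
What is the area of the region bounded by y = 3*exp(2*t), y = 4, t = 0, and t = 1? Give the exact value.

The difference (3*exp(2*t)) - (4) = 3*exp(2*t) - 4 changes sign at t = -log(3)/2 + log(2) inside [0, 1], so split the integral there.
∫[0,-log(3)/2 + log(2)] (3*exp(2*t) - 4) dt = log(9/16) + 1/2; the area of that piece is -1/2 + log(16/9).
∫[-log(3)/2 + log(2),1] (3*exp(2*t) - 4) dt = -6 - 2*log(3) + 4*log(2) + 3*exp(2)/2.
Total area = (-1/2 + log(16/9)) + (-6 - 2*log(3) + 4*log(2) + 3*exp(2)/2) = -13/2 - 4*log(3) + 8*log(2) + 3*exp(2)/2.

-13/2 - 4*log(3) + 8*log(2) + 3*exp(2)/2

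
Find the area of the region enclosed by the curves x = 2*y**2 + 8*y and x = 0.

64/3

Both boundary curves give x as a function of y, so integrate with respect to y. Setting them equal: 2*y**2 + 8*y = 0, i.e. 2*y*(y + 4) = 0, so they meet at y = -4, 0.
For y in [-4, 0], x = 2*y**2 + 8*y is on the left; area = ∫[-4,0] (-(2*y**2 + 8*y)) dy = 64/3.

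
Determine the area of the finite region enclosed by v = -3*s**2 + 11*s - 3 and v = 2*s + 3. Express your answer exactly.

Set the curves equal: -3*s**2 + 11*s - 3 = 2*s + 3, so -3*s**2 + 9*s - 6 = 0, which factors as -3*(s - 2)*(s - 1) = 0. The curves meet at s = 1, 2.
On [1, 2], v = -3*s**2 + 11*s - 3 is on top; that piece has area ∫[1,2] (-3*s**2 + 9*s - 6) ds = 1/2.

1/2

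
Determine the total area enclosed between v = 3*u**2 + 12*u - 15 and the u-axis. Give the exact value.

The curve meets the u-axis where 3*u**2 + 12*u - 15 = 0, i.e. 3*(u - 1)*(u + 5) = 0, at u = -5, 1.
On [-5, 1] the curve lies below the axis; ∫[-5,1] (3*u**2 + 12*u - 15) du = -108, giving area 108.

108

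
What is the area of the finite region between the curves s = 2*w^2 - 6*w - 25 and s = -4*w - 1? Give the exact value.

Both boundary curves give s as a function of w, so integrate with respect to w. Setting them equal: 2*w^2 - 2*w - 24 = 0, i.e. 2*(w - 4)*(w + 3) = 0, so they meet at w = -3, 4.
For w in [-3, 4], s = 2*w^2 - 6*w - 25 is on the left; area = ∫[-3,4] (-(2*w^2 - 2*w - 24)) dw = 343/3.

343/3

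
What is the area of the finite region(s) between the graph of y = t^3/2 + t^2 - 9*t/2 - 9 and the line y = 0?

443/12

The curve meets the t-axis where t^3/2 + t^2 - 9*t/2 - 9 = 0, i.e. (t - 3)*(t + 2)*(t + 3)/2 = 0, at t = -3, -2, 3.
On [-3, -2] the curve lies above the axis; ∫[-3,-2] (t^3/2 + t^2 - 9*t/2 - 9) dt = 11/24, giving area 11/24.
On [-2, 3] the curve lies below the axis; ∫[-2,3] (t^3/2 + t^2 - 9*t/2 - 9) dt = -875/24, giving area 875/24.
Total area = 11/24 + 875/24 = 443/12.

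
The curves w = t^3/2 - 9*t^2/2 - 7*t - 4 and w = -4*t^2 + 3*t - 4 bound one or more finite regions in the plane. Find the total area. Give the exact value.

Set the curves equal: t^3/2 - 9*t^2/2 - 7*t - 4 = -4*t^2 + 3*t - 4, so t^3/2 - t^2/2 - 10*t = 0, which factors as t*(t - 5)*(t + 4)/2 = 0. The curves meet at t = -4, 0, 5.
On [-4, 0], w = t^3/2 - 9*t^2/2 - 7*t - 4 is on top; that piece has area ∫[-4,0] (t^3/2 - t^2/2 - 10*t) dt = 112/3.
On [0, 5], w = -4*t^2 + 3*t - 4 is on top; that piece has area ∫[0,5] (-(t^3/2 - t^2/2 - 10*t)) dt = 1625/24.
Total enclosed area = 112/3 + 1625/24 = 2521/24.

2521/24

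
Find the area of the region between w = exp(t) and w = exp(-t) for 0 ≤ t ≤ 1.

-2 + exp(-1) + exp(1)

On [0, 1], (exp(t)) - (exp(-t)) = exp(t) - exp(-t) is ≥ 0 throughout, so the area is a single integral of |exp(t) - exp(-t)|.
∫[0,1] (exp(t) - exp(-t)) dt = -2 + exp(-1) + exp(1).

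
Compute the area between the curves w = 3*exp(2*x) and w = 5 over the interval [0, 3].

-37/2 - 11*log(3)/2 + log(15)/2 + 9*log(5)/2 + 3*exp(6)/2

The difference (3*exp(2*x)) - (5) = 3*exp(2*x) - 5 changes sign at x = -log(3)/2 + log(5)/2 inside [0, 3], so split the integral there.
∫[0,-log(3)/2 + log(5)/2] (3*exp(2*x) - 5) dx = log(9*sqrt(15)/125) + 1; the area of that piece is -1 + log(25*sqrt(15)/27).
∫[-log(3)/2 + log(5)/2,3] (3*exp(2*x) - 5) dx = -35/2 - 5*log(3)/2 + 5*log(5)/2 + 3*exp(6)/2.
Total area = (-1 + log(25*sqrt(15)/27)) + (-35/2 - 5*log(3)/2 + 5*log(5)/2 + 3*exp(6)/2) = -37/2 - 11*log(3)/2 + log(15)/2 + 9*log(5)/2 + 3*exp(6)/2.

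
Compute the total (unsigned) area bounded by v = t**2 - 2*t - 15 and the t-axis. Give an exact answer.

256/3

The curve meets the t-axis where t**2 - 2*t - 15 = 0, i.e. (t - 5)*(t + 3) = 0, at t = -3, 5.
On [-3, 5] the curve lies below the axis; ∫[-3,5] (t**2 - 2*t - 15) dt = -256/3, giving area 256/3.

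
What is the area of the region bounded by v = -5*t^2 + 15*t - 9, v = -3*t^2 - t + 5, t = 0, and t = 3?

76/3

The difference (-5*t^2 + 15*t - 9) - (-3*t^2 - t + 5) = -2*t^2 + 16*t - 14 changes sign at t = 1 inside [0, 3], so split the integral there.
∫[0,1] (-2*t^2 + 16*t - 14) dt = -20/3; the area of that piece is 20/3.
∫[1,3] (-2*t^2 + 16*t - 14) dt = 56/3.
Total area = 20/3 + 56/3 = 76/3.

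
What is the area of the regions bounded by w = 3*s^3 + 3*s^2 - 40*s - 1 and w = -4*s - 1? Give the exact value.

Set the curves equal: 3*s^3 + 3*s^2 - 40*s - 1 = -4*s - 1, so 3*s^3 + 3*s^2 - 36*s = 0, which factors as 3*s*(s - 3)*(s + 4) = 0. The curves meet at s = -4, 0, 3.
On [-4, 0], w = 3*s^3 + 3*s^2 - 40*s - 1 is on top; that piece has area ∫[-4,0] (3*s^3 + 3*s^2 - 36*s) ds = 160.
On [0, 3], w = -4*s - 1 is on top; that piece has area ∫[0,3] (-(3*s^3 + 3*s^2 - 36*s)) ds = 297/4.
Total enclosed area = 160 + 297/4 = 937/4.

937/4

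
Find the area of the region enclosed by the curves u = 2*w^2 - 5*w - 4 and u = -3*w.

Both boundary curves give u as a function of w, so integrate with respect to w. Setting them equal: 2*w^2 - 2*w - 4 = 0, i.e. 2*(w - 2)*(w + 1) = 0, so they meet at w = -1, 2.
For w in [-1, 2], u = 2*w^2 - 5*w - 4 is on the left; area = ∫[-1,2] (-(2*w^2 - 2*w - 4)) dw = 9.

9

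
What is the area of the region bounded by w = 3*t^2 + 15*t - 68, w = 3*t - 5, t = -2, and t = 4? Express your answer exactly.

The difference (3*t^2 + 15*t - 68) - (3*t - 5) = 3*t^2 + 12*t - 63 changes sign at t = 3 inside [-2, 4], so split the integral there.
∫[-2,3] (3*t^2 + 12*t - 63) dt = -250; the area of that piece is 250.
∫[3,4] (3*t^2 + 12*t - 63) dt = 16.
Total area = 250 + 16 = 266.

266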